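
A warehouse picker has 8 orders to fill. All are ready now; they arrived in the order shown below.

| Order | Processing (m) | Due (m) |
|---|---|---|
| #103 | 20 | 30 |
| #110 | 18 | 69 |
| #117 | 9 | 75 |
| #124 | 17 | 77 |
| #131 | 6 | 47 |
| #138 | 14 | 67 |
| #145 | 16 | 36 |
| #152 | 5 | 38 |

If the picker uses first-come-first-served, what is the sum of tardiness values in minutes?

FIFO (arrival order): #103 #110 #117 #124 #131 #138 #145 #152.
#103: 0→20, due 30, tardiness 0
#110: 20→38, due 69, tardiness 0
#117: 38→47, due 75, tardiness 0
#124: 47→64, due 77, tardiness 0
#131: 64→70, due 47, tardiness 23
#138: 70→84, due 67, tardiness 17
#145: 84→100, due 36, tardiness 64
#152: 100→105, due 38, tardiness 67
Sum = 0+0+0+0+23+17+64+67 = 171.

171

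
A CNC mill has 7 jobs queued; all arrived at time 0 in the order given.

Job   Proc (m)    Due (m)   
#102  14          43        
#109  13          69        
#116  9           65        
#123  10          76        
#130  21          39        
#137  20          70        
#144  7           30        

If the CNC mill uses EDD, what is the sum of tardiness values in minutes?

32

EDD (increasing due date): #144 #130 #102 #116 #109 #137 #123.
#144: 0→7, due 30, tardiness 0
#130: 7→28, due 39, tardiness 0
#102: 28→42, due 43, tardiness 0
#116: 42→51, due 65, tardiness 0
#109: 51→64, due 69, tardiness 0
#137: 64→84, due 70, tardiness 14
#123: 84→94, due 76, tardiness 18
Sum = 0+0+0+0+0+14+18 = 32.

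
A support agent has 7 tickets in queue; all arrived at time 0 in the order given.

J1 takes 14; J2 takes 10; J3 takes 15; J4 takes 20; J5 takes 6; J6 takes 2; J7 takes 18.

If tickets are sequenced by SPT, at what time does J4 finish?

85

SPT (increasing processing time): J6 J5 J2 J1 J3 J7 J4.
J6: 0→2
J5: 2→8
J2: 8→18
J1: 18→32
J3: 32→47
J7: 47→65
J4: 65→85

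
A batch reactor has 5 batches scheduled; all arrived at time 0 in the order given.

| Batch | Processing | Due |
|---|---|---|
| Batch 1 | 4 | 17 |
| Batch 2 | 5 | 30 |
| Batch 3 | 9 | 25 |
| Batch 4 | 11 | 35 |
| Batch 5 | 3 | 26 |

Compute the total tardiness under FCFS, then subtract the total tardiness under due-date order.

FIFO (arrival order): Batch 1 Batch 2 Batch 3 Batch 4 Batch 5.
Batch 1: 0→4, due 17, tardiness 0
Batch 2: 4→9, due 30, tardiness 0
Batch 3: 9→18, due 25, tardiness 0
Batch 4: 18→29, due 35, tardiness 0
Batch 5: 29→32, due 26, tardiness 6
Sum = 0+0+0+0+6 = 6.
EDD (increasing due date): Batch 1 Batch 3 Batch 5 Batch 2 Batch 4.
Batch 1: 0→4, due 17, tardiness 0
Batch 3: 4→13, due 25, tardiness 0
Batch 5: 13→16, due 26, tardiness 0
Batch 2: 16→21, due 30, tardiness 0
Batch 4: 21→32, due 35, tardiness 0
Sum = 0+0+0+0+0 = 0.
Difference = 6 − 0 = 6.

6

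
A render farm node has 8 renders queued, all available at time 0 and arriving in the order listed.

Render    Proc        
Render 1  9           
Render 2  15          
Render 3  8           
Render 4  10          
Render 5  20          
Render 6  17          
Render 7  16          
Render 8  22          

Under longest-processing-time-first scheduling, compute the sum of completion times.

614

LPT (decreasing processing time): Render 8 Render 5 Render 6 Render 7 Render 2 Render 4 Render 1 Render 3.
Render 8: 0→22
Render 5: 22→42
Render 6: 42→59
Render 7: 59→75
Render 2: 75→90
Render 4: 90→100
Render 1: 100→109
Render 3: 109→117
Sum = 22+42+59+75+90+100+109+117 = 614.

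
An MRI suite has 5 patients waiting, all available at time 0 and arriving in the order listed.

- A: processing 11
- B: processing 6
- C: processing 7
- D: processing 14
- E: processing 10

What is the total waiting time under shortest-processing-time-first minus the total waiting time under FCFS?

-14

SPT (increasing processing time): B C E A D.
B: waits 0, runs 0→6
C: waits 6, runs 6→13
E: waits 13, runs 13→23
A: waits 23, runs 23→34
D: waits 34, runs 34→48
Sum = 0+6+13+23+34 = 76.
FIFO (arrival order): A B C D E.
A: waits 0, runs 0→11
B: waits 11, runs 11→17
C: waits 17, runs 17→24
D: waits 24, runs 24→38
E: waits 38, runs 38→48
Sum = 0+11+17+24+38 = 90.
Difference = 76 − 90 = -14.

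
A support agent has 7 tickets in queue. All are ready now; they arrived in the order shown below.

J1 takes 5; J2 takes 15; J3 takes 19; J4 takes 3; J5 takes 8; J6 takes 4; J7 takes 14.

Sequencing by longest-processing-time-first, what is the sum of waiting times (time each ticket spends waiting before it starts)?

283

LPT (decreasing processing time): J3 J2 J7 J5 J1 J6 J4.
J3: waits 0, runs 0→19
J2: waits 19, runs 19→34
J7: waits 34, runs 34→48
J5: waits 48, runs 48→56
J1: waits 56, runs 56→61
J6: waits 61, runs 61→65
J4: waits 65, runs 65→68
Sum = 0+19+34+48+56+61+65 = 283.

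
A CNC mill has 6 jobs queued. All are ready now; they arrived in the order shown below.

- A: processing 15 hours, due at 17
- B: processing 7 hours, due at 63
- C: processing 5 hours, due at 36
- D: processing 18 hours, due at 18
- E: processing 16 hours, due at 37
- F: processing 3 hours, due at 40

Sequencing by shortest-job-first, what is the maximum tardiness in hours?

SPT (increasing processing time): F C B A E D.
F: 0→3, due 40, tardiness 0
C: 3→8, due 36, tardiness 0
B: 8→15, due 63, tardiness 0
A: 15→30, due 17, tardiness 13
E: 30→46, due 37, tardiness 9
D: 46→64, due 18, tardiness 46
Maximum = 46.

46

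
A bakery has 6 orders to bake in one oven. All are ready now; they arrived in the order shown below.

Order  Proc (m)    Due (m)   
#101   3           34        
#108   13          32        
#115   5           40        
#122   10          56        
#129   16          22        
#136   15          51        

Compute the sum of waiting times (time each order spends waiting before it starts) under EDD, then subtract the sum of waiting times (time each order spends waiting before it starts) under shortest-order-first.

EDD (increasing due date): #129 #108 #101 #115 #136 #122.
#129: waits 0, runs 0→16
#108: waits 16, runs 16→29
#101: waits 29, runs 29→32
#115: waits 32, runs 32→37
#136: waits 37, runs 37→52
#122: waits 52, runs 52→62
Sum = 0+16+29+32+37+52 = 166.
SPT (increasing processing time): #101 #115 #122 #108 #136 #129.
#101: waits 0, runs 0→3
#115: waits 3, runs 3→8
#122: waits 8, runs 8→18
#108: waits 18, runs 18→31
#136: waits 31, runs 31→46
#129: waits 46, runs 46→62
Sum = 0+3+8+18+31+46 = 106.
Difference = 166 − 106 = 60.

60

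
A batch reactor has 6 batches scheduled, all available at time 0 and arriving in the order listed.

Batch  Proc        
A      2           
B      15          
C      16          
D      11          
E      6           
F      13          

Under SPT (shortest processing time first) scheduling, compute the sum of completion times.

SPT (increasing processing time): A E D F B C.
A: 0→2
E: 2→8
D: 8→19
F: 19→32
B: 32→47
C: 47→63
Sum = 2+8+19+32+47+63 = 171.

171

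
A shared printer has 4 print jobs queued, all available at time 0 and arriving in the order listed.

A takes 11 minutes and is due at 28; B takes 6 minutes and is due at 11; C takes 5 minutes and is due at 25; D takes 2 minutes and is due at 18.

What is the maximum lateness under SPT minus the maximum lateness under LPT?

-4

SPT (increasing processing time): D C B A.
D: 0→2, due 18, lateness -16
C: 2→7, due 25, lateness -18
B: 7→13, due 11, lateness 2
A: 13→24, due 28, lateness -4
Maximum = 2.
LPT (decreasing processing time): A B C D.
A: 0→11, due 28, lateness -17
B: 11→17, due 11, lateness 6
C: 17→22, due 25, lateness -3
D: 22→24, due 18, lateness 6
Maximum = 6.
Difference = 2 − 6 = -4.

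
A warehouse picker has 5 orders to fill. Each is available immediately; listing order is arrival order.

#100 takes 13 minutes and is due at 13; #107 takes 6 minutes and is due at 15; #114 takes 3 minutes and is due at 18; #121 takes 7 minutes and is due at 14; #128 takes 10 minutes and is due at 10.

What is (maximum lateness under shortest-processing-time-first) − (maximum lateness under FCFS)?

-3

SPT (increasing processing time): #114 #107 #121 #128 #100.
#114: 0→3, due 18, lateness -15
#107: 3→9, due 15, lateness -6
#121: 9→16, due 14, lateness 2
#128: 16→26, due 10, lateness 16
#100: 26→39, due 13, lateness 26
Maximum = 26.
FIFO (arrival order): #100 #107 #114 #121 #128.
#100: 0→13, due 13, lateness 0
#107: 13→19, due 15, lateness 4
#114: 19→22, due 18, lateness 4
#121: 22→29, due 14, lateness 15
#128: 29→39, due 10, lateness 29
Maximum = 29.
Difference = 26 − 29 = -3.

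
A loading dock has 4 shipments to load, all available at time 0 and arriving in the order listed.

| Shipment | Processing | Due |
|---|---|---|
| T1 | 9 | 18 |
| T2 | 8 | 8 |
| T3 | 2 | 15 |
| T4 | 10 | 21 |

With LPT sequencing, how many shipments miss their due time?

LPT (decreasing processing time): T4 T1 T2 T3.
T4: 0→10, due 21, tardiness 0
T1: 10→19, due 18, tardiness 1
T2: 19→27, due 8, tardiness 19
T3: 27→29, due 15, tardiness 14
Late shipments: 3.

3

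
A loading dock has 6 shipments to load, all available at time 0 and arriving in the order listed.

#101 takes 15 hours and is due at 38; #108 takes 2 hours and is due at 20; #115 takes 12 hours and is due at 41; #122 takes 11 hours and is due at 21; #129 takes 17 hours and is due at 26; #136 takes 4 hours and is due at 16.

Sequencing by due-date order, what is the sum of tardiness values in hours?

EDD (increasing due date): #136 #108 #122 #129 #101 #115.
#136: 0→4, due 16, tardiness 0
#108: 4→6, due 20, tardiness 0
#122: 6→17, due 21, tardiness 0
#129: 17→34, due 26, tardiness 8
#101: 34→49, due 38, tardiness 11
#115: 49→61, due 41, tardiness 20
Sum = 0+0+0+8+11+20 = 39.

39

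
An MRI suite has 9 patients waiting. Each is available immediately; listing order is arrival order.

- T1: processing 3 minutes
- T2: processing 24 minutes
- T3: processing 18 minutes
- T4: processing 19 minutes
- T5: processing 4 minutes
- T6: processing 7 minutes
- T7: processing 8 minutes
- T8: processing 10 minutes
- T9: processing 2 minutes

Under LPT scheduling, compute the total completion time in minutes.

LPT (decreasing processing time): T2 T4 T3 T8 T7 T6 T5 T1 T9.
T2: 0→24
T4: 24→43
T3: 43→61
T8: 61→71
T7: 71→79
T6: 79→86
T5: 86→90
T1: 90→93
T9: 93→95
Sum = 24+43+61+71+79+86+90+93+95 = 642.

642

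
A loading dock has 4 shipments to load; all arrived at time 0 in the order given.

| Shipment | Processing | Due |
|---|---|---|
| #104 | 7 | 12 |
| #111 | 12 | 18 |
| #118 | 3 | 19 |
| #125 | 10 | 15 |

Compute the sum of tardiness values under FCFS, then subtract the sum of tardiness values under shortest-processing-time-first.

FIFO (arrival order): #104 #111 #118 #125.
#104: 0→7, due 12, tardiness 0
#111: 7→19, due 18, tardiness 1
#118: 19→22, due 19, tardiness 3
#125: 22→32, due 15, tardiness 17
Sum = 0+1+3+17 = 21.
SPT (increasing processing time): #118 #104 #125 #111.
#118: 0→3, due 19, tardiness 0
#104: 3→10, due 12, tardiness 0
#125: 10→20, due 15, tardiness 5
#111: 20→32, due 18, tardiness 14
Sum = 0+0+5+14 = 19.
Difference = 21 − 19 = 2.

2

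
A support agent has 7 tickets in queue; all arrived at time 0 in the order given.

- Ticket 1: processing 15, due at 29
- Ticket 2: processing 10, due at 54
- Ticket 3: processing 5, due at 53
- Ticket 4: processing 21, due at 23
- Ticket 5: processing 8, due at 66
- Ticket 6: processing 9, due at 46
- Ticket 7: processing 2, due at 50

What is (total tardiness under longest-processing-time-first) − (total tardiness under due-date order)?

32

LPT (decreasing processing time): Ticket 4 Ticket 1 Ticket 2 Ticket 6 Ticket 5 Ticket 3 Ticket 7.
Ticket 4: 0→21, due 23, tardiness 0
Ticket 1: 21→36, due 29, tardiness 7
Ticket 2: 36→46, due 54, tardiness 0
Ticket 6: 46→55, due 46, tardiness 9
Ticket 5: 55→63, due 66, tardiness 0
Ticket 3: 63→68, due 53, tardiness 15
Ticket 7: 68→70, due 50, tardiness 20
Sum = 0+7+0+9+0+15+20 = 51.
EDD (increasing due date): Ticket 4 Ticket 1 Ticket 6 Ticket 7 Ticket 3 Ticket 2 Ticket 5.
Ticket 4: 0→21, due 23, tardiness 0
Ticket 1: 21→36, due 29, tardiness 7
Ticket 6: 36→45, due 46, tardiness 0
Ticket 7: 45→47, due 50, tardiness 0
Ticket 3: 47→52, due 53, tardiness 0
Ticket 2: 52→62, due 54, tardiness 8
Ticket 5: 62→70, due 66, tardiness 4
Sum = 0+7+0+0+0+8+4 = 19.
Difference = 51 − 19 = 32.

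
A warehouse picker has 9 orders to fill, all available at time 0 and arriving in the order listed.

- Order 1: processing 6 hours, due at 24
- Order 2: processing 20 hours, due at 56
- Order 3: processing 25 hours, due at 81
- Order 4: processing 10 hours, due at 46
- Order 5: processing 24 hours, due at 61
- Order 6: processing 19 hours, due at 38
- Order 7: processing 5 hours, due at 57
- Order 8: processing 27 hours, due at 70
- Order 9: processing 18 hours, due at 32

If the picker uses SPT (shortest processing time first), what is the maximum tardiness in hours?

SPT (increasing processing time): Order 7 Order 1 Order 4 Order 9 Order 6 Order 2 Order 5 Order 3 Order 8.
Order 7: 0→5, due 57, tardiness 0
Order 1: 5→11, due 24, tardiness 0
Order 4: 11→21, due 46, tardiness 0
Order 9: 21→39, due 32, tardiness 7
Order 6: 39→58, due 38, tardiness 20
Order 2: 58→78, due 56, tardiness 22
Order 5: 78→102, due 61, tardiness 41
Order 3: 102→127, due 81, tardiness 46
Order 8: 127→154, due 70, tardiness 84
Maximum = 84.

84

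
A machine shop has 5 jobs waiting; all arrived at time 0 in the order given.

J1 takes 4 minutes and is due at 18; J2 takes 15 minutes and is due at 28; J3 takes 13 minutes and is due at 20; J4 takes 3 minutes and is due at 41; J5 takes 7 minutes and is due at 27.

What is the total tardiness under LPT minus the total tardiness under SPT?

17

LPT (decreasing processing time): J2 J3 J5 J1 J4.
J2: 0→15, due 28, tardiness 0
J3: 15→28, due 20, tardiness 8
J5: 28→35, due 27, tardiness 8
J1: 35→39, due 18, tardiness 21
J4: 39→42, due 41, tardiness 1
Sum = 0+8+8+21+1 = 38.
SPT (increasing processing time): J4 J1 J5 J3 J2.
J4: 0→3, due 41, tardiness 0
J1: 3→7, due 18, tardiness 0
J5: 7→14, due 27, tardiness 0
J3: 14→27, due 20, tardiness 7
J2: 27→42, due 28, tardiness 14
Sum = 0+0+0+7+14 = 21.
Difference = 38 − 21 = 17.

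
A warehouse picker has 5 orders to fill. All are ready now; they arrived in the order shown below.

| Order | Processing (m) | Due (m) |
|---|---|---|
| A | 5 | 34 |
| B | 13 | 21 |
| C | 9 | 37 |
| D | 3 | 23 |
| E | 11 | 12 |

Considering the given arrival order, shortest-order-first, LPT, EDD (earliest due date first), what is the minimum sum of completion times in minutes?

FIFO (arrival order): A B C D E.
A: 0→5
B: 5→18
C: 18→27
D: 27→30
E: 30→41
Sum = 5+18+27+30+41 = 121.
SPT (increasing processing time): D A C E B.
D: 0→3
A: 3→8
C: 8→17
E: 17→28
B: 28→41
Sum = 3+8+17+28+41 = 97.
LPT (decreasing processing time): B E C A D.
B: 0→13
E: 13→24
C: 24→33
A: 33→38
D: 38→41
Sum = 13+24+33+38+41 = 149.
EDD (increasing due date): E B D A C.
E: 0→11
B: 11→24
D: 24→27
A: 27→32
C: 32→41
Sum = 11+24+27+32+41 = 135.
FIFO 121, SPT 97, LPT 149, EDD 135 → minimum 97.

97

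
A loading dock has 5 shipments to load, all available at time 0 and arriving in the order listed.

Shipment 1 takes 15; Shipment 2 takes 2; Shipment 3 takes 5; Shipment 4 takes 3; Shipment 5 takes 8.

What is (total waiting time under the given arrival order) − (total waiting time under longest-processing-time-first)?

-18

FIFO (arrival order): Shipment 1 Shipment 2 Shipment 3 Shipment 4 Shipment 5.
Shipment 1: waits 0, runs 0→15
Shipment 2: waits 15, runs 15→17
Shipment 3: waits 17, runs 17→22
Shipment 4: waits 22, runs 22→25
Shipment 5: waits 25, runs 25→33
Sum = 0+15+17+22+25 = 79.
LPT (decreasing processing time): Shipment 1 Shipment 5 Shipment 3 Shipment 4 Shipment 2.
Shipment 1: waits 0, runs 0→15
Shipment 5: waits 15, runs 15→23
Shipment 3: waits 23, runs 23→28
Shipment 4: waits 28, runs 28→31
Shipment 2: waits 31, runs 31→33
Sum = 0+15+23+28+31 = 97.
Difference = 79 − 97 = -18.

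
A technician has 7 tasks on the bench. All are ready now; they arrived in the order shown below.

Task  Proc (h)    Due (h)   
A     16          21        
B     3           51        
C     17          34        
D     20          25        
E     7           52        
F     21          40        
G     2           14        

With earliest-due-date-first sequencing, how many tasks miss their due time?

EDD (increasing due date): G A D C F B E.
G: 0→2, due 14, tardiness 0
A: 2→18, due 21, tardiness 0
D: 18→38, due 25, tardiness 13
C: 38→55, due 34, tardiness 21
F: 55→76, due 40, tardiness 36
B: 76→79, due 51, tardiness 28
E: 79→86, due 52, tardiness 34
Late tasks: 5.

5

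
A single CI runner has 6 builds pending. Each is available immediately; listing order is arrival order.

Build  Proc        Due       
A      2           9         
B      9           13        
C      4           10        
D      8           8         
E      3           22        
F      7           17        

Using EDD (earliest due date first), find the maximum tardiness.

EDD (increasing due date): D A C B F E.
D: 0→8, due 8, tardiness 0
A: 8→10, due 9, tardiness 1
C: 10→14, due 10, tardiness 4
B: 14→23, due 13, tardiness 10
F: 23→30, due 17, tardiness 13
E: 30→33, due 22, tardiness 11
Maximum = 13.

13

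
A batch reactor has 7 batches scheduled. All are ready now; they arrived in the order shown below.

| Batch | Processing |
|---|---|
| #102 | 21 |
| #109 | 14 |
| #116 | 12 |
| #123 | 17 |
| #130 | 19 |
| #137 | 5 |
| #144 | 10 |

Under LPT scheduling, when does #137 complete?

98

LPT (decreasing processing time): #102 #130 #123 #109 #116 #144 #137.
#102: 0→21
#130: 21→40
#123: 40→57
#109: 57→71
#116: 71→83
#144: 83→93
#137: 93→98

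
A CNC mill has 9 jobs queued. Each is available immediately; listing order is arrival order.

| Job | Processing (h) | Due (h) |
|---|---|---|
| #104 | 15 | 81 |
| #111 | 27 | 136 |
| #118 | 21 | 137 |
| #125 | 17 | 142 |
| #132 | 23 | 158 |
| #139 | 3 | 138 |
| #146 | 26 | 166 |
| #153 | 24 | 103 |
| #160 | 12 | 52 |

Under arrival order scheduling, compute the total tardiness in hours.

FIFO (arrival order): #104 #111 #118 #125 #132 #139 #146 #153 #160.
#104: 0→15, due 81, tardiness 0
#111: 15→42, due 136, tardiness 0
#118: 42→63, due 137, tardiness 0
#125: 63→80, due 142, tardiness 0
#132: 80→103, due 158, tardiness 0
#139: 103→106, due 138, tardiness 0
#146: 106→132, due 166, tardiness 0
#153: 132→156, due 103, tardiness 53
#160: 156→168, due 52, tardiness 116
Sum = 0+0+0+0+0+0+0+53+116 = 169.

169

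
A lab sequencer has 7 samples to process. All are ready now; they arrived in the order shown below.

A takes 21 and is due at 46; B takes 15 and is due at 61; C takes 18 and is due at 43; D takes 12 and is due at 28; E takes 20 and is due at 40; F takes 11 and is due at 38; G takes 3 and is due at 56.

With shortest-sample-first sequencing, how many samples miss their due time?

SPT (increasing processing time): G F D B C E A.
G: 0→3, due 56, tardiness 0
F: 3→14, due 38, tardiness 0
D: 14→26, due 28, tardiness 0
B: 26→41, due 61, tardiness 0
C: 41→59, due 43, tardiness 16
E: 59→79, due 40, tardiness 39
A: 79→100, due 46, tardiness 54
Late samples: 3.

3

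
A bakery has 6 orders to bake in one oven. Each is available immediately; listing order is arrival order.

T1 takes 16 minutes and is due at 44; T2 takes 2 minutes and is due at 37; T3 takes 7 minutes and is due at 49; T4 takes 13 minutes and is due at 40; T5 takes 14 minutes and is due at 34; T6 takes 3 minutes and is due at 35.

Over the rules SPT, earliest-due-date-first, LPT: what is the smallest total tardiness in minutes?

10

SPT (increasing processing time): T2 T6 T3 T4 T5 T1.
T2: 0→2, due 37, tardiness 0
T6: 2→5, due 35, tardiness 0
T3: 5→12, due 49, tardiness 0
T4: 12→25, due 40, tardiness 0
T5: 25→39, due 34, tardiness 5
T1: 39→55, due 44, tardiness 11
Sum = 0+0+0+0+5+11 = 16.
EDD (increasing due date): T5 T6 T2 T4 T1 T3.
T5: 0→14, due 34, tardiness 0
T6: 14→17, due 35, tardiness 0
T2: 17→19, due 37, tardiness 0
T4: 19→32, due 40, tardiness 0
T1: 32→48, due 44, tardiness 4
T3: 48→55, due 49, tardiness 6
Sum = 0+0+0+0+4+6 = 10.
LPT (decreasing processing time): T1 T5 T4 T3 T6 T2.
T1: 0→16, due 44, tardiness 0
T5: 16→30, due 34, tardiness 0
T4: 30→43, due 40, tardiness 3
T3: 43→50, due 49, tardiness 1
T6: 50→53, due 35, tardiness 18
T2: 53→55, due 37, tardiness 18
Sum = 0+0+3+1+18+18 = 40.
SPT 16, EDD 10, LPT 40 → minimum 10.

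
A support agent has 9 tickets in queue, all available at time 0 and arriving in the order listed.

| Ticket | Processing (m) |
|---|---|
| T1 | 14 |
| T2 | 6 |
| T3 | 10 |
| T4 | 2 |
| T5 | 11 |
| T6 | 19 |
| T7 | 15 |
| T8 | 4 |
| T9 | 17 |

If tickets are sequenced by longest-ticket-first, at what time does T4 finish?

98

LPT (decreasing processing time): T6 T9 T7 T1 T5 T3 T2 T8 T4.
T6: 0→19
T9: 19→36
T7: 36→51
T1: 51→65
T5: 65→76
T3: 76→86
T2: 86→92
T8: 92→96
T4: 96→98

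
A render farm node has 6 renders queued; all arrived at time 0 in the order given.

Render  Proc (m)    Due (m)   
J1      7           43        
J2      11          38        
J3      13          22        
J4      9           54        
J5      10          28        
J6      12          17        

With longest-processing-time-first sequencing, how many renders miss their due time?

LPT (decreasing processing time): J3 J6 J2 J5 J4 J1.
J3: 0→13, due 22, tardiness 0
J6: 13→25, due 17, tardiness 8
J2: 25→36, due 38, tardiness 0
J5: 36→46, due 28, tardiness 18
J4: 46→55, due 54, tardiness 1
J1: 55→62, due 43, tardiness 19
Late renders: 4.

4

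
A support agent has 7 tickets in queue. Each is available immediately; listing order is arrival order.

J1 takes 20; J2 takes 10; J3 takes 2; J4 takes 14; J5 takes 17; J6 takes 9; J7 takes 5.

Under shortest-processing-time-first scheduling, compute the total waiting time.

148

SPT (increasing processing time): J3 J7 J6 J2 J4 J5 J1.
J3: waits 0, runs 0→2
J7: waits 2, runs 2→7
J6: waits 7, runs 7→16
J2: waits 16, runs 16→26
J4: waits 26, runs 26→40
J5: waits 40, runs 40→57
J1: waits 57, runs 57→77
Sum = 0+2+7+16+26+40+57 = 148.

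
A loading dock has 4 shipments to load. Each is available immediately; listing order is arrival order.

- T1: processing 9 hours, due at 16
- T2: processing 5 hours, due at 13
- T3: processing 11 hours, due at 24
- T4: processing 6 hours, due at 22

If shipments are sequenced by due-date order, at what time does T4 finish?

EDD (increasing due date): T2 T1 T4 T3.
T2: 0→5
T1: 5→14
T4: 14→20

20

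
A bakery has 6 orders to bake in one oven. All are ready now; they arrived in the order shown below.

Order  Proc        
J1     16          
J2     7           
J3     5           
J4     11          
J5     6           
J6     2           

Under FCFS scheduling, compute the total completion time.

FIFO (arrival order): J1 J2 J3 J4 J5 J6.
J1: 0→16
J2: 16→23
J3: 23→28
J4: 28→39
J5: 39→45
J6: 45→47
Sum = 16+23+28+39+45+47 = 198.

198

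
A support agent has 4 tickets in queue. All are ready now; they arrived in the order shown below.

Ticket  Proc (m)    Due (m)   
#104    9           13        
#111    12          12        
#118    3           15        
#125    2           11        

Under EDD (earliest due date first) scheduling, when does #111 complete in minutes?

14

EDD (increasing due date): #125 #111 #104 #118.
#125: 0→2
#111: 2→14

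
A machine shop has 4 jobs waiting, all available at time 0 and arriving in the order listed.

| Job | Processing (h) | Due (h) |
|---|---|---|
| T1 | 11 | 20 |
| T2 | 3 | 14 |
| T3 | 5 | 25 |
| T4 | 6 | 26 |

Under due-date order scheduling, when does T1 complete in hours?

14

EDD (increasing due date): T2 T1 T3 T4.
T2: 0→3
T1: 3→14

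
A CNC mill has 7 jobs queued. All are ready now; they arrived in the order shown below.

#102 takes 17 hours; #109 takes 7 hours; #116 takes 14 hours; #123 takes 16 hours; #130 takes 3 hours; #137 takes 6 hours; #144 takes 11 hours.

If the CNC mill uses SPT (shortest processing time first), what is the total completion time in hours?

SPT (increasing processing time): #130 #137 #109 #144 #116 #123 #102.
#130: 0→3
#137: 3→9
#109: 9→16
#144: 16→27
#116: 27→41
#123: 41→57
#102: 57→74
Sum = 3+9+16+27+41+57+74 = 227.

227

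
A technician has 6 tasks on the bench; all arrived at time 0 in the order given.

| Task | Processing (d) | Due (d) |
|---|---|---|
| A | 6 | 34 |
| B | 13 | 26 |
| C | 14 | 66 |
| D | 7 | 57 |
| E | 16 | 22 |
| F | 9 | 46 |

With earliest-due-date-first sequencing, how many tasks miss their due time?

EDD (increasing due date): E B A F D C.
E: 0→16, due 22, tardiness 0
B: 16→29, due 26, tardiness 3
A: 29→35, due 34, tardiness 1
F: 35→44, due 46, tardiness 0
D: 44→51, due 57, tardiness 0
C: 51→65, due 66, tardiness 0
Late tasks: 2.

2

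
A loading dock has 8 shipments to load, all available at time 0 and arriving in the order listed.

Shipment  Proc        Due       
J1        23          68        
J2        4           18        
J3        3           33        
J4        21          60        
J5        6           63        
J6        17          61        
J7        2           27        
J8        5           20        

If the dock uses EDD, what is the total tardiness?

13

EDD (increasing due date): J2 J8 J7 J3 J4 J6 J5 J1.
J2: 0→4, due 18, tardiness 0
J8: 4→9, due 20, tardiness 0
J7: 9→11, due 27, tardiness 0
J3: 11→14, due 33, tardiness 0
J4: 14→35, due 60, tardiness 0
J6: 35→52, due 61, tardiness 0
J5: 52→58, due 63, tardiness 0
J1: 58→81, due 68, tardiness 13
Sum = 0+0+0+0+0+0+0+13 = 13.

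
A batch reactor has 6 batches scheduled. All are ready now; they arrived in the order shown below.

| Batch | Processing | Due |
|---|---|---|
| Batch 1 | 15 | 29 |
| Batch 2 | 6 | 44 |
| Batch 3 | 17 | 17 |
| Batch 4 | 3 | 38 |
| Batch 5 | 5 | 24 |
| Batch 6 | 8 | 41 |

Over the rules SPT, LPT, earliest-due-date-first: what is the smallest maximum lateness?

10

SPT (increasing processing time): Batch 4 Batch 5 Batch 2 Batch 6 Batch 1 Batch 3.
Batch 4: 0→3, due 38, lateness -35
Batch 5: 3→8, due 24, lateness -16
Batch 2: 8→14, due 44, lateness -30
Batch 6: 14→22, due 41, lateness -19
Batch 1: 22→37, due 29, lateness 8
Batch 3: 37→54, due 17, lateness 37
Maximum = 37.
LPT (decreasing processing time): Batch 3 Batch 1 Batch 6 Batch 2 Batch 5 Batch 4.
Batch 3: 0→17, due 17, lateness 0
Batch 1: 17→32, due 29, lateness 3
Batch 6: 32→40, due 41, lateness -1
Batch 2: 40→46, due 44, lateness 2
Batch 5: 46→51, due 24, lateness 27
Batch 4: 51→54, due 38, lateness 16
Maximum = 27.
EDD (increasing due date): Batch 3 Batch 5 Batch 1 Batch 4 Batch 6 Batch 2.
Batch 3: 0→17, due 17, lateness 0
Batch 5: 17→22, due 24, lateness -2
Batch 1: 22→37, due 29, lateness 8
Batch 4: 37→40, due 38, lateness 2
Batch 6: 40→48, due 41, lateness 7
Batch 2: 48→54, due 44, lateness 10
Maximum = 10.
SPT 37, LPT 27, EDD 10 → minimum 10.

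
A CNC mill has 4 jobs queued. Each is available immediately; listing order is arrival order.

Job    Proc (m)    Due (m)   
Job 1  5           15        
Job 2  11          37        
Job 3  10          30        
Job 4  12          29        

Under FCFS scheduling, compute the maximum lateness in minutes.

9

FIFO (arrival order): Job 1 Job 2 Job 3 Job 4.
Job 1: 0→5, due 15, lateness -10
Job 2: 5→16, due 37, lateness -21
Job 3: 16→26, due 30, lateness -4
Job 4: 26→38, due 29, lateness 9
Maximum = 9.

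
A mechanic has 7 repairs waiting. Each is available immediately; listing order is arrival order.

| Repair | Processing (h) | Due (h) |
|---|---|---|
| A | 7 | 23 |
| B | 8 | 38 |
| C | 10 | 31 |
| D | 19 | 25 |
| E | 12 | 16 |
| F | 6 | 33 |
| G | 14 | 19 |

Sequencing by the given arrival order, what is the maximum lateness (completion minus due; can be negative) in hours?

FIFO (arrival order): A B C D E F G.
A: 0→7, due 23, lateness -16
B: 7→15, due 38, lateness -23
C: 15→25, due 31, lateness -6
D: 25→44, due 25, lateness 19
E: 44→56, due 16, lateness 40
F: 56→62, due 33, lateness 29
G: 62→76, due 19, lateness 57
Maximum = 57.

57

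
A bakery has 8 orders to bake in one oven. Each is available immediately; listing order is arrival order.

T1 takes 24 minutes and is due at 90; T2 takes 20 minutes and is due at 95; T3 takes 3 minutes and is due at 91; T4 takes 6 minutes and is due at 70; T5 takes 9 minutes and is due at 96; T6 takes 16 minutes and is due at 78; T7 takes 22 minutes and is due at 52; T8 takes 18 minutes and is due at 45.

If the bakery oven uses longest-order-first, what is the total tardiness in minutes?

146

LPT (decreasing processing time): T1 T7 T2 T8 T6 T5 T4 T3.
T1: 0→24, due 90, tardiness 0
T7: 24→46, due 52, tardiness 0
T2: 46→66, due 95, tardiness 0
T8: 66→84, due 45, tardiness 39
T6: 84→100, due 78, tardiness 22
T5: 100→109, due 96, tardiness 13
T4: 109→115, due 70, tardiness 45
T3: 115→118, due 91, tardiness 27
Sum = 0+0+0+39+22+13+45+27 = 146.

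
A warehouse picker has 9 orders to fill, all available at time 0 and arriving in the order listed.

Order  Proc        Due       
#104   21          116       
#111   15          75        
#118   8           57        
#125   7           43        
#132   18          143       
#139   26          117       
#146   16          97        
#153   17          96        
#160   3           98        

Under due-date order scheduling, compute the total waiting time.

428

EDD (increasing due date): #125 #118 #111 #153 #146 #160 #104 #139 #132.
#125: waits 0, runs 0→7
#118: waits 7, runs 7→15
#111: waits 15, runs 15→30
#153: waits 30, runs 30→47
#146: waits 47, runs 47→63
#160: waits 63, runs 63→66
#104: waits 66, runs 66→87
#139: waits 87, runs 87→113
#132: waits 113, runs 113→131
Sum = 0+7+15+30+47+63+66+87+113 = 428.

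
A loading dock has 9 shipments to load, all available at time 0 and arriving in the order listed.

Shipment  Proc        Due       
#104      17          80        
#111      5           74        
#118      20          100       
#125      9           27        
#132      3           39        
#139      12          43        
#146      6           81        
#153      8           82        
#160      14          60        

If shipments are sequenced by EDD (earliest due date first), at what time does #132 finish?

EDD (increasing due date): #125 #132 #139 #160 #111 #104 #146 #153 #118.
#125: 0→9
#132: 9→12

12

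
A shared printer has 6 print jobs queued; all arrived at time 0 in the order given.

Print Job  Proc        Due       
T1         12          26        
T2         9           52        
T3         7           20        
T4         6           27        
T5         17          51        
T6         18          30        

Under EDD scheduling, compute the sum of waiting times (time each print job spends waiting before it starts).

154

EDD (increasing due date): T3 T1 T4 T6 T5 T2.
T3: waits 0, runs 0→7
T1: waits 7, runs 7→19
T4: waits 19, runs 19→25
T6: waits 25, runs 25→43
T5: waits 43, runs 43→60
T2: waits 60, runs 60→69
Sum = 0+7+19+25+43+60 = 154.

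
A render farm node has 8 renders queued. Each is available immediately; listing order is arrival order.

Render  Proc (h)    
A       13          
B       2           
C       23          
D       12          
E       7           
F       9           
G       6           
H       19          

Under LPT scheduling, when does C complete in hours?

LPT (decreasing processing time): C H A D F E G B.
C: 0→23

23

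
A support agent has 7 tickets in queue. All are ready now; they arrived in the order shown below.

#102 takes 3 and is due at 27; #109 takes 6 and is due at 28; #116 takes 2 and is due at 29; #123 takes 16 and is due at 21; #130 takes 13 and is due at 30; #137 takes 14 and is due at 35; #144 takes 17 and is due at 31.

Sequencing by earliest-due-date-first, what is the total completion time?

EDD (increasing due date): #123 #102 #109 #116 #130 #144 #137.
#123: 0→16
#102: 16→19
#109: 19→25
#116: 25→27
#130: 27→40
#144: 40→57
#137: 57→71
Sum = 16+19+25+27+40+57+71 = 255.

255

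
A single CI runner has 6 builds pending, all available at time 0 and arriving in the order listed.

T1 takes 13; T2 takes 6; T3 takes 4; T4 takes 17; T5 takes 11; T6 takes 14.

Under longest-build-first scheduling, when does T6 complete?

LPT (decreasing processing time): T4 T6 T1 T5 T2 T3.
T4: 0→17
T6: 17→31

31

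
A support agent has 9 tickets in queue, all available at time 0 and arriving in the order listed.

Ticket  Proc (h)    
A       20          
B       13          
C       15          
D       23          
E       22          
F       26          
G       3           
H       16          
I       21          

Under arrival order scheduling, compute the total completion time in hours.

FIFO (arrival order): A B C D E F G H I.
A: 0→20
B: 20→33
C: 33→48
D: 48→71
E: 71→93
F: 93→119
G: 119→122
H: 122→138
I: 138→159
Sum = 20+33+48+71+93+119+122+138+159 = 803.

803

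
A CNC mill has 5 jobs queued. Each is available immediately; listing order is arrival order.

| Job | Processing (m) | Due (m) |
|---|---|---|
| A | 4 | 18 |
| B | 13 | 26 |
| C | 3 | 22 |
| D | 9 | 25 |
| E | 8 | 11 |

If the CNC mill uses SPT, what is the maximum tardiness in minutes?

SPT (increasing processing time): C A E D B.
C: 0→3, due 22, tardiness 0
A: 3→7, due 18, tardiness 0
E: 7→15, due 11, tardiness 4
D: 15→24, due 25, tardiness 0
B: 24→37, due 26, tardiness 11
Maximum = 11.

11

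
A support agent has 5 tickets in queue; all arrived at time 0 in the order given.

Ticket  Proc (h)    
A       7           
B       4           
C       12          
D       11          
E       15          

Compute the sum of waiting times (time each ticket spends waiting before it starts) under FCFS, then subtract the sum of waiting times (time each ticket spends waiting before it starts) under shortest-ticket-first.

FIFO (arrival order): A B C D E.
A: waits 0, runs 0→7
B: waits 7, runs 7→11
C: waits 11, runs 11→23
D: waits 23, runs 23→34
E: waits 34, runs 34→49
Sum = 0+7+11+23+34 = 75.
SPT (increasing processing time): B A D C E.
B: waits 0, runs 0→4
A: waits 4, runs 4→11
D: waits 11, runs 11→22
C: waits 22, runs 22→34
E: waits 34, runs 34→49
Sum = 0+4+11+22+34 = 71.
Difference = 75 − 71 = 4.

4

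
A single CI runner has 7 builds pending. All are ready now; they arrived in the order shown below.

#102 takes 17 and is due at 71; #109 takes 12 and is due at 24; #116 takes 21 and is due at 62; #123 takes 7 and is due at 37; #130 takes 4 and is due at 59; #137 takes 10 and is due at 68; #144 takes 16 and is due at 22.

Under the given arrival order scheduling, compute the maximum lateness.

65

FIFO (arrival order): #102 #109 #116 #123 #130 #137 #144.
#102: 0→17, due 71, lateness -54
#109: 17→29, due 24, lateness 5
#116: 29→50, due 62, lateness -12
#123: 50→57, due 37, lateness 20
#130: 57→61, due 59, lateness 2
#137: 61→71, due 68, lateness 3
#144: 71→87, due 22, lateness 65
Maximum = 65.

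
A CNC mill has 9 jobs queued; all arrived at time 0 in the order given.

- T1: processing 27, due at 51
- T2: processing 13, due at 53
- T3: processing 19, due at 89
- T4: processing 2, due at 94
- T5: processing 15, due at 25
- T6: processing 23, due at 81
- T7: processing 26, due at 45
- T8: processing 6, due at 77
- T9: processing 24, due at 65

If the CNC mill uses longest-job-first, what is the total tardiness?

LPT (decreasing processing time): T1 T7 T9 T6 T3 T5 T2 T8 T4.
T1: 0→27, due 51, tardiness 0
T7: 27→53, due 45, tardiness 8
T9: 53→77, due 65, tardiness 12
T6: 77→100, due 81, tardiness 19
T3: 100→119, due 89, tardiness 30
T5: 119→134, due 25, tardiness 109
T2: 134→147, due 53, tardiness 94
T8: 147→153, due 77, tardiness 76
T4: 153→155, due 94, tardiness 61
Sum = 0+8+12+19+30+109+94+76+61 = 409.

409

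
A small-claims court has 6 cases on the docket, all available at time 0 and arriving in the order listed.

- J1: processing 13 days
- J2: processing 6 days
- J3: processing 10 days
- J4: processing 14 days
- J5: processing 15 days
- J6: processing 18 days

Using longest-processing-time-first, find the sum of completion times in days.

LPT (decreasing processing time): J6 J5 J4 J1 J3 J2.
J6: 0→18
J5: 18→33
J4: 33→47
J1: 47→60
J3: 60→70
J2: 70→76
Sum = 18+33+47+60+70+76 = 304.

304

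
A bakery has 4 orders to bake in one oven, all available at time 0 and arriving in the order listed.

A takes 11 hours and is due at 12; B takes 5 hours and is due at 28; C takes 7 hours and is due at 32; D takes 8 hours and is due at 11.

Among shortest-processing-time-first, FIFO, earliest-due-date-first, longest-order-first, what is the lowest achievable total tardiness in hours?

SPT (increasing processing time): B C D A.
B: 0→5, due 28, tardiness 0
C: 5→12, due 32, tardiness 0
D: 12→20, due 11, tardiness 9
A: 20→31, due 12, tardiness 19
Sum = 0+0+9+19 = 28.
FIFO (arrival order): A B C D.
A: 0→11, due 12, tardiness 0
B: 11→16, due 28, tardiness 0
C: 16→23, due 32, tardiness 0
D: 23→31, due 11, tardiness 20
Sum = 0+0+0+20 = 20.
EDD (increasing due date): D A B C.
D: 0→8, due 11, tardiness 0
A: 8→19, due 12, tardiness 7
B: 19→24, due 28, tardiness 0
C: 24→31, due 32, tardiness 0
Sum = 0+7+0+0 = 7.
LPT (decreasing processing time): A D C B.
A: 0→11, due 12, tardiness 0
D: 11→19, due 11, tardiness 8
C: 19→26, due 32, tardiness 0
B: 26→31, due 28, tardiness 3
Sum = 0+8+0+3 = 11.
SPT 28, FIFO 20, EDD 7, LPT 11 → minimum 7.

7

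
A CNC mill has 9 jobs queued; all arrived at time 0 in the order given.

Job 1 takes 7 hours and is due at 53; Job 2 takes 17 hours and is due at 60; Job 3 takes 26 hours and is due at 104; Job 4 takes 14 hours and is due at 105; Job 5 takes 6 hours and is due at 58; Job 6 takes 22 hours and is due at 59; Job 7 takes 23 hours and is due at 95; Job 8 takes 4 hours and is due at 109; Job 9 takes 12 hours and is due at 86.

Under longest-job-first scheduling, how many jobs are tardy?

LPT (decreasing processing time): Job 3 Job 7 Job 6 Job 2 Job 4 Job 9 Job 1 Job 5 Job 8.
Job 3: 0→26, due 104, tardiness 0
Job 7: 26→49, due 95, tardiness 0
Job 6: 49→71, due 59, tardiness 12
Job 2: 71→88, due 60, tardiness 28
Job 4: 88→102, due 105, tardiness 0
Job 9: 102→114, due 86, tardiness 28
Job 1: 114→121, due 53, tardiness 68
Job 5: 121→127, due 58, tardiness 69
Job 8: 127→131, due 109, tardiness 22
Late jobs: 6.

6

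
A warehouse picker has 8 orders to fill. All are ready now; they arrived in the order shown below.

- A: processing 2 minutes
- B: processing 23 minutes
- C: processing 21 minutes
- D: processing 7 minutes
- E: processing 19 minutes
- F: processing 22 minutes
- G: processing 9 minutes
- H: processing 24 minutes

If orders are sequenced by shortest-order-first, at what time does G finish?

SPT (increasing processing time): A D G E C F B H.
A: 0→2
D: 2→9
G: 9→18

18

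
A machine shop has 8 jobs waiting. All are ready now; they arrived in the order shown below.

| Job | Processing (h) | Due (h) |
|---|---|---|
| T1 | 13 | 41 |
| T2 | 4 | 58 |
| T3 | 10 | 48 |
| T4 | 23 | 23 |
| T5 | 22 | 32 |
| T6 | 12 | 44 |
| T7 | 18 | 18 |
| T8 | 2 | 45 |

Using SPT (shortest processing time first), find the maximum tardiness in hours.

81

SPT (increasing processing time): T8 T2 T3 T6 T1 T7 T5 T4.
T8: 0→2, due 45, tardiness 0
T2: 2→6, due 58, tardiness 0
T3: 6→16, due 48, tardiness 0
T6: 16→28, due 44, tardiness 0
T1: 28→41, due 41, tardiness 0
T7: 41→59, due 18, tardiness 41
T5: 59→81, due 32, tardiness 49
T4: 81→104, due 23, tardiness 81
Maximum = 81.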